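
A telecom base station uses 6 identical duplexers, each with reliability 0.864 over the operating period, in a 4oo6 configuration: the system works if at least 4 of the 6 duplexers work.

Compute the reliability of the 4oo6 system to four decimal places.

R = Σ_{i=4}^{6} C(6,i) p^i (1−p)^{6−i} with p = 0.864
C(6,4)·0.864^4·0.136^2 = 0.154605
C(6,5)·0.864^5·0.136^1 = 0.392879
C(6,6)·0.864^6·0.136^0 = 0.415990
Sum = 0.9635

0.9635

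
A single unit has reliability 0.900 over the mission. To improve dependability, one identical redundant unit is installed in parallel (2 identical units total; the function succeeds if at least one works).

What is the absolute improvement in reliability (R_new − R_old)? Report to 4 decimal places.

0.0900

R_before = 0.900
R_after = 1 − (1 − 0.900)^2 = 0.9900
ΔR = 0.9900 − 0.900 = 0.0900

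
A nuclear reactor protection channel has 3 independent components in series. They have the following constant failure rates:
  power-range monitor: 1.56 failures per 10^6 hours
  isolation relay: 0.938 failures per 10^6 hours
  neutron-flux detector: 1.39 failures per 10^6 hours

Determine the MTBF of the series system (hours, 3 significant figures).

257000

Series of exponential components: λ_sys = Σ λ_i
λ_sys = 0.00000156 + 0.000000938 + 0.00000139 = 3.8880e-06 /h
MTBF = 1 / λ_sys = 257000 h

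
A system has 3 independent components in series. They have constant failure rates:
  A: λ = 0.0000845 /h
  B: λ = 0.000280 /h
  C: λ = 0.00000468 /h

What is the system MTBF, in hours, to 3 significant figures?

Series of exponential components: λ_sys = Σ λ_i
λ_sys = 0.0000845 + 0.000280 + 0.00000468 = 3.6918e-04 /h
MTBF = 1 / λ_sys = 2710 h

2710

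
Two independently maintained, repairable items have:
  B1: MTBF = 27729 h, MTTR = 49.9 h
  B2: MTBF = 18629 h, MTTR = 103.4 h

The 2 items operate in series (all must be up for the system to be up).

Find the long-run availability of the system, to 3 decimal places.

0.993

A(B1) = MTBF/(MTBF+MTTR) = 27729/(27729+49.9) = 0.998204
A(B2) = MTBF/(MTBF+MTTR) = 18629/(18629+103.4) = 0.994480
Series availability: 0.998204 × 0.994480 = 0.993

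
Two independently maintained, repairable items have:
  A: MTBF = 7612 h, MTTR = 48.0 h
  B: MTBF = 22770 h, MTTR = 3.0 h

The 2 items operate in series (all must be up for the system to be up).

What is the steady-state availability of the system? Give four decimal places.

A(A) = MTBF/(MTBF+MTTR) = 7612/(7612+48.0) = 0.993734
A(B) = MTBF/(MTBF+MTTR) = 22770/(22770+3.0) = 0.999868
Series availability: 0.993734 × 0.999868 = 0.9936

0.9936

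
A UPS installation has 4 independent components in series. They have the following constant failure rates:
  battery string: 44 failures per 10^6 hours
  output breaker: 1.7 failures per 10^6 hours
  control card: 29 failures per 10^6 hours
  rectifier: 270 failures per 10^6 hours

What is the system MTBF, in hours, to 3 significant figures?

2900

Series of exponential components: λ_sys = Σ λ_i
λ_sys = 0.000044 + 0.0000017 + 0.000029 + 0.00027 = 3.4470e-04 /h
MTBF = 1 / λ_sys = 2900 h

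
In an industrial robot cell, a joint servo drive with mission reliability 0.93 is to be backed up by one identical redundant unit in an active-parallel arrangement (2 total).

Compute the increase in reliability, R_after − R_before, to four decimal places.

R_before = 0.93
R_after = 1 − (1 − 0.93)^2 = 0.9951
ΔR = 0.9951 − 0.93 = 0.0651

0.0651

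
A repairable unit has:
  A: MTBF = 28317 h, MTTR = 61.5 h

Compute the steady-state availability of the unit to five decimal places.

A(A) = MTBF/(MTBF+MTTR) = 28317/(28317+61.5) = 0.99783

0.99783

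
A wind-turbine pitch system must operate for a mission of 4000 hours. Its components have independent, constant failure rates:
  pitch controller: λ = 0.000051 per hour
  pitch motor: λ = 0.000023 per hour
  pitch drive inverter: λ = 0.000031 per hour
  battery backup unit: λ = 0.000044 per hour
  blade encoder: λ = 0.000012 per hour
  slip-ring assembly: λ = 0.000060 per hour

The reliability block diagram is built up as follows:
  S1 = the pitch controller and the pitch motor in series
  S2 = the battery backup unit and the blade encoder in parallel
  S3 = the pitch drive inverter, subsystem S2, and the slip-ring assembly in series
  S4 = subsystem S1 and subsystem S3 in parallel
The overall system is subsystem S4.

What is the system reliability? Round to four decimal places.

R(pitch controller) = exp(−0.000051 × 4000) = 0.815462
R(pitch motor) = exp(−0.000023 × 4000) = 0.912105
R(pitch drive inverter) = exp(−0.000031 × 4000) = 0.883380
R(battery backup unit) = exp(−0.000044 × 4000) = 0.838618
R(blade encoder) = exp(−0.000012 × 4000) = 0.953134
R(slip-ring assembly) = exp(−0.000060 × 4000) = 0.786628
Series (pitch controller and pitch motor): 0.815462 × 0.912105 = 0.743787
Parallel (battery backup unit and blade encoder): 1 − (1 − 0.838618)(1 − 0.953134) = 0.992437
Series (pitch drive inverter, [0.992437], and slip-ring assembly): 0.883380 × 0.992437 × 0.786628 = 0.689636
Parallel ([0.743787] and [0.689636]): 1 − (1 − 0.743787)(1 − 0.689636) = 0.9205

0.9205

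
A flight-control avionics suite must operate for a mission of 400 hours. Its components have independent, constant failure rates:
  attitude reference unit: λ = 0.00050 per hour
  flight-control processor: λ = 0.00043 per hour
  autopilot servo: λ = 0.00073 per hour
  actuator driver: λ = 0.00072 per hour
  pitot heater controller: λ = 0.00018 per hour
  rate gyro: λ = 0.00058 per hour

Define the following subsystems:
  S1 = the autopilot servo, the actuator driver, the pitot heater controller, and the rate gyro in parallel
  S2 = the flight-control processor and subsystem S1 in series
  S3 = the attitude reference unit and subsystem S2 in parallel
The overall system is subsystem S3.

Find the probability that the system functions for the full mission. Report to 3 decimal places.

R(attitude reference unit) = exp(−0.00050 × 400) = 0.81873
R(flight-control processor) = exp(−0.00043 × 400) = 0.84198
R(autopilot servo) = exp(−0.00073 × 400) = 0.74677
R(actuator driver) = exp(−0.00072 × 400) = 0.74976
R(pitot heater controller) = exp(−0.00018 × 400) = 0.93053
R(rate gyro) = exp(−0.00058 × 400) = 0.79295
Parallel (autopilot servo, actuator driver, pitot heater controller, and rate gyro): 1 − (1 − 0.74677)(1 − 0.74976)(1 − 0.93053)(1 − 0.79295) = 0.99909
Series (flight-control processor and [0.99909]): 0.84198 × 0.99909 = 0.84121
Parallel (attitude reference unit and [0.84121]): 1 − (1 − 0.81873)(1 − 0.84121) = 0.971

0.971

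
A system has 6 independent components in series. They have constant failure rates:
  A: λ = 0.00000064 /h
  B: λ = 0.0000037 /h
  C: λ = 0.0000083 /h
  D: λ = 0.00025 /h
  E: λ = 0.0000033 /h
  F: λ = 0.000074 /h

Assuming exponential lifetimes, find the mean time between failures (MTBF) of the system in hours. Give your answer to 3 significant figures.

Series of exponential components: λ_sys = Σ λ_i
λ_sys = 0.00000064 + 0.0000037 + 0.0000083 + 0.00025 + 0.0000033 + 0.000074 = 3.3994e-04 /h
MTBF = 1 / λ_sys = 2940 h

2940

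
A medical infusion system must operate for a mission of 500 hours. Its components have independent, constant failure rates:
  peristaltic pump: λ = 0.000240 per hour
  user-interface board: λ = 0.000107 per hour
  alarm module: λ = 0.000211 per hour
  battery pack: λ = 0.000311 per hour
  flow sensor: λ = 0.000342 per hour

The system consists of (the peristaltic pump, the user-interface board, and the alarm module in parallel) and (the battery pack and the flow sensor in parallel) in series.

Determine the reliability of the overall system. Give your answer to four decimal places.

R(peristaltic pump) = exp(−0.000240 × 500) = 0.886920
R(user-interface board) = exp(−0.000107 × 500) = 0.947906
R(alarm module) = exp(−0.000211 × 500) = 0.899874
R(battery pack) = exp(−0.000311 × 500) = 0.855987
R(flow sensor) = exp(−0.000342 × 500) = 0.842822
Parallel (peristaltic pump, user-interface board, and alarm module): 1 − (1 − 0.886920)(1 − 0.947906)(1 − 0.899874) = 0.999410
Parallel (battery pack and flow sensor): 1 − (1 − 0.855987)(1 − 0.842822) = 0.977364
Series ([0.999410] and [0.977364]): 0.999410 × 0.977364 = 0.9768

0.9768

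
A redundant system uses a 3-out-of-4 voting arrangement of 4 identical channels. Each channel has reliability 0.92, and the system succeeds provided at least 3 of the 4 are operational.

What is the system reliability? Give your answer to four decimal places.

0.9656

R = Σ_{i=3}^{4} C(4,i) p^i (1−p)^{4−i} with p = 0.92
C(4,3)·0.92^3·0.08^1 = 0.249180
C(4,4)·0.92^4·0.08^0 = 0.716393
Sum = 0.9656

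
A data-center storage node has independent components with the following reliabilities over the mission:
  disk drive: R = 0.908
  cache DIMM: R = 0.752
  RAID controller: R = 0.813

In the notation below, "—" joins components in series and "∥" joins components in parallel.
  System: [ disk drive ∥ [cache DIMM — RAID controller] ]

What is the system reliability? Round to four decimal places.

0.9642

Series (cache DIMM and RAID controller): 0.752000 × 0.813000 = 0.611376
Parallel (disk drive and [0.611376]): 1 − (1 − 0.908000)(1 − 0.611376) = 0.9642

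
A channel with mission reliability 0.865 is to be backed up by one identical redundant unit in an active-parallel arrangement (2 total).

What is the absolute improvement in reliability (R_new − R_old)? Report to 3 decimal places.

0.117

R_before = 0.865
R_after = 1 − (1 − 0.865)^2 = 0.982
ΔR = 0.982 − 0.865 = 0.117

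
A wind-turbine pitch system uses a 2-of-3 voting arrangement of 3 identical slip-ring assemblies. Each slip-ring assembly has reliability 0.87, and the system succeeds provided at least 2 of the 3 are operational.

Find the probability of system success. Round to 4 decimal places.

R = Σ_{i=2}^{3} C(3,i) p^i (1−p)^{3−i} with p = 0.87
C(3,2)·0.87^2·0.13^1 = 0.295191
C(3,3)·0.87^3·0.13^0 = 0.658503
Sum = 0.9537

0.9537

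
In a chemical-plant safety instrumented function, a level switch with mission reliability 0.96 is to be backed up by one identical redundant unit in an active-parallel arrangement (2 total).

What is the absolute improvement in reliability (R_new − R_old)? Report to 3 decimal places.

0.038

R_before = 0.96
R_after = 1 − (1 − 0.96)^2 = 0.998
ΔR = 0.998 − 0.96 = 0.038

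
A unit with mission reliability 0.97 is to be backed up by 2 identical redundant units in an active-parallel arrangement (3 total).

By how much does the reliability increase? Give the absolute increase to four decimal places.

0.0300

R_before = 0.97
R_after = 1 − (1 − 0.97)^3 = 1.0000
ΔR = 1.0000 − 0.97 = 0.0300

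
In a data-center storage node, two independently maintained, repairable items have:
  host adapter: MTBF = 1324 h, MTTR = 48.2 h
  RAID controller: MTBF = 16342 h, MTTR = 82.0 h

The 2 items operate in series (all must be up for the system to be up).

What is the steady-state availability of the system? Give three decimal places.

0.960

A(host adapter) = MTBF/(MTBF+MTTR) = 1324/(1324+48.2) = 0.964874
A(RAID controller) = MTBF/(MTBF+MTTR) = 16342/(16342+82.0) = 0.995007
Series availability: 0.964874 × 0.995007 = 0.960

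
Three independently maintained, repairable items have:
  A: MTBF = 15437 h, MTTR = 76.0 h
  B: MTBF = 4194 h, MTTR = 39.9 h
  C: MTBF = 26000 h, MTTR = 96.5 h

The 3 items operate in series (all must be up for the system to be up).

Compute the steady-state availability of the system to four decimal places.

0.9821

A(A) = MTBF/(MTBF+MTTR) = 15437/(15437+76.0) = 0.995101
A(B) = MTBF/(MTBF+MTTR) = 4194/(4194+39.9) = 0.990576
A(C) = MTBF/(MTBF+MTTR) = 26000/(26000+96.5) = 0.996302
Series availability: 0.995101 × 0.990576 × 0.996302 = 0.9821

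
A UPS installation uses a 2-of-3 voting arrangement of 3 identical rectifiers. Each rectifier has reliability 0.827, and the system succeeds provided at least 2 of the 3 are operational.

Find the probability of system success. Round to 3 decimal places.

0.921

R = Σ_{i=2}^{3} C(3,i) p^i (1−p)^{3−i} with p = 0.827
C(3,2)·0.827^2·0.173^1 = 0.35496
C(3,3)·0.827^3·0.173^0 = 0.56561
Sum = 0.921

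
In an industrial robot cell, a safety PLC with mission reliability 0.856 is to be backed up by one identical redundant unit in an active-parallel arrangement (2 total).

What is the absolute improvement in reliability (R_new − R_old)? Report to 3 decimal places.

0.123

R_before = 0.856
R_after = 1 − (1 − 0.856)^2 = 0.979
ΔR = 0.979 − 0.856 = 0.123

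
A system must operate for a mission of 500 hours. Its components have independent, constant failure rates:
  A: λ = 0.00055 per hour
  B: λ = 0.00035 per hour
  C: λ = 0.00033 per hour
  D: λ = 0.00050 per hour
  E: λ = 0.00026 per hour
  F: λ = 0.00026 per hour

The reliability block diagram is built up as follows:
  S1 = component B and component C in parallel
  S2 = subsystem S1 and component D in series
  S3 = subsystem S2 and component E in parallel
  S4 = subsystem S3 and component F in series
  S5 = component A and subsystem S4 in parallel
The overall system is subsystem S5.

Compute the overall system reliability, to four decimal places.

0.9645

R(A) = exp(−0.00055 × 500) = 0.759572
R(B) = exp(−0.00035 × 500) = 0.839457
R(C) = exp(−0.00033 × 500) = 0.847894
R(D) = exp(−0.00050 × 500) = 0.778801
R(E) = exp(−0.00026 × 500) = 0.878095
R(F) = exp(−0.00026 × 500) = 0.878095
Parallel (B and C): 1 − (1 − 0.839457)(1 − 0.847894) = 0.975580
Series ([0.975580] and D): 0.975580 × 0.778801 = 0.759783
Parallel ([0.759783] and E): 1 − (1 − 0.759783)(1 − 0.878095) = 0.970716
Series ([0.970716] and F): 0.970716 × 0.878095 = 0.852381
Parallel (A and [0.852381]): 1 − (1 − 0.759572)(1 − 0.852381) = 0.9645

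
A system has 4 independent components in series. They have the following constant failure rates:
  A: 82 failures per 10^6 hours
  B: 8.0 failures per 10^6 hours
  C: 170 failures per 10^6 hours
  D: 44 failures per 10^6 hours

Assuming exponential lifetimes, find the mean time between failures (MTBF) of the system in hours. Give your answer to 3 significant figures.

3290

Series of exponential components: λ_sys = Σ λ_i
λ_sys = 0.000082 + 0.0000080 + 0.00017 + 0.000044 = 3.0400e-04 /h
MTBF = 1 / λ_sys = 3290 h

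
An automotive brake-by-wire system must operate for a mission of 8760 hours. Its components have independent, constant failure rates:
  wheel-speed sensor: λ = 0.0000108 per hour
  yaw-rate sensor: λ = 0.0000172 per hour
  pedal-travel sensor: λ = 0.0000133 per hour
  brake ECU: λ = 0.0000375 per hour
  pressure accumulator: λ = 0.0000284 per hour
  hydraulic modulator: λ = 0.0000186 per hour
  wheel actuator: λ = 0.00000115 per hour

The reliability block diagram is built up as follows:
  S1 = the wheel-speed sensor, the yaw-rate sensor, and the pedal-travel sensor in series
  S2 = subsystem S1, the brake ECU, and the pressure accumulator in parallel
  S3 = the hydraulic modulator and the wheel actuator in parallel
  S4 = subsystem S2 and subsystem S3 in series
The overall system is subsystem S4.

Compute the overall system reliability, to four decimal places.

R(wheel-speed sensor) = exp(−0.0000108 × 8760) = 0.909729
R(yaw-rate sensor) = exp(−0.0000172 × 8760) = 0.860130
R(pedal-travel sensor) = exp(−0.0000133 × 8760) = 0.890023
R(brake ECU) = exp(−0.0000375 × 8760) = 0.720003
R(pressure accumulator) = exp(−0.0000284 × 8760) = 0.779748
R(hydraulic modulator) = exp(−0.0000186 × 8760) = 0.849646
R(wheel actuator) = exp(−0.00000115 × 8760) = 0.989977
Series (wheel-speed sensor, yaw-rate sensor, and pedal-travel sensor): 0.909729 × 0.860130 × 0.890023 = 0.696430
Parallel ([0.696430], brake ECU, and pressure accumulator): 1 − (1 − 0.696430)(1 − 0.720003)(1 − 0.779748) = 0.981279
Parallel (hydraulic modulator and wheel actuator): 1 − (1 − 0.849646)(1 − 0.989977) = 0.998493
Series ([0.981279] and [0.998493]): 0.981279 × 0.998493 = 0.9798

0.9798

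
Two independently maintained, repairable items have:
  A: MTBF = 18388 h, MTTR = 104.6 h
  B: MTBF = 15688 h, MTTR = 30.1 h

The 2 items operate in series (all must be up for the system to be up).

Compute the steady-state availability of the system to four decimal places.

A(A) = MTBF/(MTBF+MTTR) = 18388/(18388+104.6) = 0.994344
A(B) = MTBF/(MTBF+MTTR) = 15688/(15688+30.1) = 0.998085
Series availability: 0.994344 × 0.998085 = 0.9924

0.9924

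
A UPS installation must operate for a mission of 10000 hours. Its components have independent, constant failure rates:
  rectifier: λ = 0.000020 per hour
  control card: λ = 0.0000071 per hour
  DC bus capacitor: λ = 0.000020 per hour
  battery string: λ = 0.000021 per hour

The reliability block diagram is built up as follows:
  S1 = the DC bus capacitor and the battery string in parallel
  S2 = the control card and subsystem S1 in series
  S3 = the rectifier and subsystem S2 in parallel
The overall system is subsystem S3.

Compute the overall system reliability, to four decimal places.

R(rectifier) = exp(−0.000020 × 10000) = 0.818731
R(control card) = exp(−0.0000071 × 10000) = 0.931462
R(DC bus capacitor) = exp(−0.000020 × 10000) = 0.818731
R(battery string) = exp(−0.000021 × 10000) = 0.810584
Parallel (DC bus capacitor and battery string): 1 − (1 − 0.818731)(1 − 0.810584) = 0.965665
Series (control card and [0.965665]): 0.931462 × 0.965665 = 0.899480
Parallel (rectifier and [0.899480]): 1 − (1 − 0.818731)(1 − 0.899480) = 0.9818

0.9818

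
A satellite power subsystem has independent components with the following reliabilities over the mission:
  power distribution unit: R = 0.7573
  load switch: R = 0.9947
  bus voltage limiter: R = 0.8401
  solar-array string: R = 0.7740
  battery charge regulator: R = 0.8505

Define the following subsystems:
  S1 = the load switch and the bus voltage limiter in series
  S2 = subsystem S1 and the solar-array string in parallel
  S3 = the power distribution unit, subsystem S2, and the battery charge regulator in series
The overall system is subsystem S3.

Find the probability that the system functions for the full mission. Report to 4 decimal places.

0.6202

Series (load switch and bus voltage limiter): 0.994700 × 0.840100 = 0.835647
Parallel ([0.835647] and solar-array string): 1 − (1 − 0.835647)(1 − 0.774000) = 0.962856
Series (power distribution unit, [0.962856], and battery charge regulator): 0.757300 × 0.962856 × 0.850500 = 0.6202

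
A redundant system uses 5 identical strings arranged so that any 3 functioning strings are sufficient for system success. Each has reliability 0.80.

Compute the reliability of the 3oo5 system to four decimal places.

0.9421

R = Σ_{i=3}^{5} C(5,i) p^i (1−p)^{5−i} with p = 0.80
C(5,3)·0.80^3·0.20^2 = 0.204800
C(5,4)·0.80^4·0.20^1 = 0.409600
C(5,5)·0.80^5·0.20^0 = 0.327680
Sum = 0.9421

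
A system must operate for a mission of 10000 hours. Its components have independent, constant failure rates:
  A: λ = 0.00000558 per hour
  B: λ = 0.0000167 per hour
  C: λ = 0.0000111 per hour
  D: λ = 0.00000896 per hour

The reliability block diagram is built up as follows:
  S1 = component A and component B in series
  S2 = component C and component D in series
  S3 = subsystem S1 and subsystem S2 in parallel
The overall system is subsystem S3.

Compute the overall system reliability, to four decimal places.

0.9637

R(A) = exp(−0.00000558 × 10000) = 0.945728
R(B) = exp(−0.0000167 × 10000) = 0.846200
R(C) = exp(−0.0000111 × 10000) = 0.894939
R(D) = exp(−0.00000896 × 10000) = 0.914297
Series (A and B): 0.945728 × 0.846200 = 0.800275
Series (C and D): 0.894939 × 0.914297 = 0.818240
Parallel ([0.800275] and [0.818240]): 1 − (1 − 0.800275)(1 − 0.818240) = 0.9637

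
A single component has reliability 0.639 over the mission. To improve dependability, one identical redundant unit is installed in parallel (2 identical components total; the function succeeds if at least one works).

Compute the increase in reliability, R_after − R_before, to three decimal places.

R_before = 0.639
R_after = 1 − (1 − 0.639)^2 = 0.870
ΔR = 0.870 − 0.639 = 0.231

0.231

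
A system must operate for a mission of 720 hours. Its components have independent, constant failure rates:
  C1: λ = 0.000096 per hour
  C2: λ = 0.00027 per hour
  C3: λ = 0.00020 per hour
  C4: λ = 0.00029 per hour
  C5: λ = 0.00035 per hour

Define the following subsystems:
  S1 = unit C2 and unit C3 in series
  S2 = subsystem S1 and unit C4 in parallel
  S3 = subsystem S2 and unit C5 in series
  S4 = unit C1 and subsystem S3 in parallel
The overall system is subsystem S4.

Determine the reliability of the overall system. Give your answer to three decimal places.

0.982

R(C1) = exp(−0.000096 × 720) = 0.93321
R(C2) = exp(−0.00027 × 720) = 0.82333
R(C3) = exp(−0.00020 × 720) = 0.86589
R(C4) = exp(−0.00029 × 720) = 0.81156
R(C5) = exp(−0.00035 × 720) = 0.77724
Series (C2 and C3): 0.82333 × 0.86589 = 0.71291
Parallel ([0.71291] and C4): 1 − (1 − 0.71291)(1 − 0.81156) = 0.94590
Series ([0.94590] and C5): 0.94590 × 0.77724 = 0.73519
Parallel (C1 and [0.73519]): 1 − (1 − 0.93321)(1 − 0.73519) = 0.982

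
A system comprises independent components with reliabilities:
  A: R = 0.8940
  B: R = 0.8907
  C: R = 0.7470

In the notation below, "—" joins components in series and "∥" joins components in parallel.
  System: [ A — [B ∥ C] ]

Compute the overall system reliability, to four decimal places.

0.8693

Parallel (B and C): 1 − (1 − 0.890700)(1 − 0.747000) = 0.972347
Series (A and [0.972347]): 0.894000 × 0.972347 = 0.8693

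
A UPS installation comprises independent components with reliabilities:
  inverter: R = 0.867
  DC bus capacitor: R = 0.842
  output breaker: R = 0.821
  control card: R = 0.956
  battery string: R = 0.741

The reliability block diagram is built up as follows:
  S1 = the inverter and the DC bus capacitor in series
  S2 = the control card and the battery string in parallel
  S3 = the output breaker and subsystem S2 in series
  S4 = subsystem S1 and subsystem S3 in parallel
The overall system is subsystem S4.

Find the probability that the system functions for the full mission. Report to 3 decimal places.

Series (inverter and DC bus capacitor): 0.86700 × 0.84200 = 0.73001
Parallel (control card and battery string): 1 − (1 − 0.95600)(1 − 0.74100) = 0.98860
Series (output breaker and [0.98860]): 0.82100 × 0.98860 = 0.81164
Parallel ([0.73001] and [0.81164]): 1 − (1 − 0.73001)(1 − 0.81164) = 0.949

0.949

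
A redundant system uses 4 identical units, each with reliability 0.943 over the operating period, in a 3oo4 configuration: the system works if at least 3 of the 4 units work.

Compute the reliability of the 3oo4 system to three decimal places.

R = Σ_{i=3}^{4} C(4,i) p^i (1−p)^{4−i} with p = 0.943
C(4,3)·0.943^3·0.057^1 = 0.19119
C(4,4)·0.943^4·0.057^0 = 0.79076
Sum = 0.982

0.982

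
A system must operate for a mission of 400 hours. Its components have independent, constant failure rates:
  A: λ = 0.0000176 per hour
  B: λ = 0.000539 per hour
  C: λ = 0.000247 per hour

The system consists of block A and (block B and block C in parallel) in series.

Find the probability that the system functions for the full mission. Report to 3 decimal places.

R(A) = exp(−0.0000176 × 400) = 0.99298
R(B) = exp(−0.000539 × 400) = 0.80606
R(C) = exp(−0.000247 × 400) = 0.90592
Parallel (B and C): 1 − (1 − 0.80606)(1 − 0.90592) = 0.98175
Series (A and [0.98175]): 0.99298 × 0.98175 = 0.975

0.975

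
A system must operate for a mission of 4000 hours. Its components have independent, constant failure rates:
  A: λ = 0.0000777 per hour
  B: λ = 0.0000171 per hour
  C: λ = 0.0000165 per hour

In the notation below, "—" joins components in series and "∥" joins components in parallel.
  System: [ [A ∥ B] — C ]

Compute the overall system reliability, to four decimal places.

0.9196

R(A) = exp(−0.0000777 × 4000) = 0.732860
R(B) = exp(−0.0000171 × 4000) = 0.933887
R(C) = exp(−0.0000165 × 4000) = 0.936131
Parallel (A and B): 1 − (1 − 0.732860)(1 − 0.933887) = 0.982339
Series ([0.982339] and C): 0.982339 × 0.936131 = 0.9196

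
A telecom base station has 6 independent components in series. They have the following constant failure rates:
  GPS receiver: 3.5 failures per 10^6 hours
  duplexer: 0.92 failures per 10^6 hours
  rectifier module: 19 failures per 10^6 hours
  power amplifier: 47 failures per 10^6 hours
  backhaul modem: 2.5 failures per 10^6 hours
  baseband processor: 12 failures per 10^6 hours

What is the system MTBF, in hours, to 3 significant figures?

Series of exponential components: λ_sys = Σ λ_i
λ_sys = 0.0000035 + 0.00000092 + 0.000019 + 0.000047 + 0.0000025 + 0.000012 = 8.4920e-05 /h
MTBF = 1 / λ_sys = 11800 h

11800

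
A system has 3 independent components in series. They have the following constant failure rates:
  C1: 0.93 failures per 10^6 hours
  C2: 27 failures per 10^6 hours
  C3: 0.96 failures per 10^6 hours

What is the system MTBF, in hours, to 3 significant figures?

34600

Series of exponential components: λ_sys = Σ λ_i
λ_sys = 0.00000093 + 0.000027 + 0.00000096 = 2.8890e-05 /h
MTBF = 1 / λ_sys = 34600 h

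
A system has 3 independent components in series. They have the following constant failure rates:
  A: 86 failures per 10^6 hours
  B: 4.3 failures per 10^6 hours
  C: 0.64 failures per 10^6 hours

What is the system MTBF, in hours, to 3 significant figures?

Series of exponential components: λ_sys = Σ λ_i
λ_sys = 0.000086 + 0.0000043 + 0.00000064 = 9.0940e-05 /h
MTBF = 1 / λ_sys = 11000 h

11000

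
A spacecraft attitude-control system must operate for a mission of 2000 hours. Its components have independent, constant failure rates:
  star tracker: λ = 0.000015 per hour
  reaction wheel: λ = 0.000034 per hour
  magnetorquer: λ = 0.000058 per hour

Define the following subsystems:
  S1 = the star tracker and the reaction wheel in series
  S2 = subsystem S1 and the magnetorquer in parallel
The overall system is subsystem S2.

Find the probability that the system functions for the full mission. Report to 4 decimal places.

R(star tracker) = exp(−0.000015 × 2000) = 0.970446
R(reaction wheel) = exp(−0.000034 × 2000) = 0.934260
R(magnetorquer) = exp(−0.000058 × 2000) = 0.890475
Series (star tracker and reaction wheel): 0.970446 × 0.934260 = 0.906649
Parallel ([0.906649] and magnetorquer): 1 − (1 − 0.906649)(1 − 0.890475) = 0.9898

0.9898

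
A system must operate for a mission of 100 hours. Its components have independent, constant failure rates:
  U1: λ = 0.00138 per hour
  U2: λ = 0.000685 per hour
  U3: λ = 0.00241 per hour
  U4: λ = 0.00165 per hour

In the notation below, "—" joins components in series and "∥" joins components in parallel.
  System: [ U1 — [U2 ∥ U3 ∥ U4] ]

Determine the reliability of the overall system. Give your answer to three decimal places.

R(U1) = exp(−0.00138 × 100) = 0.87110
R(U2) = exp(−0.000685 × 100) = 0.93379
R(U3) = exp(−0.00241 × 100) = 0.78584
R(U4) = exp(−0.00165 × 100) = 0.84789
Parallel (U2, U3, and U4): 1 − (1 − 0.93379)(1 − 0.78584)(1 − 0.84789) = 0.99784
Series (U1 and [0.99784]): 0.87110 × 0.99784 = 0.869

0.869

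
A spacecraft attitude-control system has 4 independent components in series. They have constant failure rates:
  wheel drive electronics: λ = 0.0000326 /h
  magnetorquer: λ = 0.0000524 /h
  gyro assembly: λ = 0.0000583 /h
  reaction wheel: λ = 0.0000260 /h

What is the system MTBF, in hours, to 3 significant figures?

Series of exponential components: λ_sys = Σ λ_i
λ_sys = 0.0000326 + 0.0000524 + 0.0000583 + 0.0000260 = 1.6930e-04 /h
MTBF = 1 / λ_sys = 5910 h

5910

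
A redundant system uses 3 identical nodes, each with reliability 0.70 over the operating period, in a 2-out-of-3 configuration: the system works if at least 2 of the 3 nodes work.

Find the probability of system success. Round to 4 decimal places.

0.7840

R = Σ_{i=2}^{3} C(3,i) p^i (1−p)^{3−i} with p = 0.70
C(3,2)·0.70^2·0.30^1 = 0.441000
C(3,3)·0.70^3·0.30^0 = 0.343000
Sum = 0.7840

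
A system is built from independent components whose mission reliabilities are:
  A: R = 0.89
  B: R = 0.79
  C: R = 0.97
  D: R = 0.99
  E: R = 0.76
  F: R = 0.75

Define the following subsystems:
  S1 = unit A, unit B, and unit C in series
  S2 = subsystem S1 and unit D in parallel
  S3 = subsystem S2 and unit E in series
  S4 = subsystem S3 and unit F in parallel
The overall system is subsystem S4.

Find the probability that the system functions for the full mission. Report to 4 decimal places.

Series (A, B, and C): 0.890000 × 0.790000 × 0.970000 = 0.682007
Parallel ([0.682007] and D): 1 − (1 − 0.682007)(1 − 0.990000) = 0.996820
Series ([0.996820] and E): 0.996820 × 0.760000 = 0.757583
Parallel ([0.757583] and F): 1 − (1 − 0.757583)(1 − 0.750000) = 0.9394

0.9394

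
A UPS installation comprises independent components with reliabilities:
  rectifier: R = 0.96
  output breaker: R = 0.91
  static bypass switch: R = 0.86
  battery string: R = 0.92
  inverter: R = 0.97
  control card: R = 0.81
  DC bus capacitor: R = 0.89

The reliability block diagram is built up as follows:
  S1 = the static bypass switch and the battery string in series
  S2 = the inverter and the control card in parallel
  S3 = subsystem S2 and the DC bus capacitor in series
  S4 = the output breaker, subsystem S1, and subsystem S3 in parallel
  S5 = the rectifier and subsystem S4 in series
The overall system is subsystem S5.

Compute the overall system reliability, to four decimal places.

0.9579

Series (static bypass switch and battery string): 0.860000 × 0.920000 = 0.791200
Parallel (inverter and control card): 1 − (1 − 0.970000)(1 − 0.810000) = 0.994300
Series ([0.994300] and DC bus capacitor): 0.994300 × 0.890000 = 0.884927
Parallel (output breaker, [0.791200], and [0.884927]): 1 − (1 − 0.910000)(1 − 0.791200)(1 − 0.884927) = 0.997838
Series (rectifier and [0.997838]): 0.960000 × 0.997838 = 0.9579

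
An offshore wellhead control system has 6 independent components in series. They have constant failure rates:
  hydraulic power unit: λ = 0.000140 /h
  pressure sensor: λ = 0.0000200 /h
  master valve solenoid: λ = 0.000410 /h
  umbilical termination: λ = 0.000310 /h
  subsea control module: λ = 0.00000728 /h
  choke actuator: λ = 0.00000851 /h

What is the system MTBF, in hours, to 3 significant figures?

1120

Series of exponential components: λ_sys = Σ λ_i
λ_sys = 0.000140 + 0.0000200 + 0.000410 + 0.000310 + 0.00000728 + 0.00000851 = 8.9579e-04 /h
MTBF = 1 / λ_sys = 1120 h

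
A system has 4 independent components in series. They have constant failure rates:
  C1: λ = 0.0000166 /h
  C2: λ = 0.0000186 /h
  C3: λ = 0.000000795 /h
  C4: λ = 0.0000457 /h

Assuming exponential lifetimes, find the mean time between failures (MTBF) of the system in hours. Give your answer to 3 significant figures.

12200

Series of exponential components: λ_sys = Σ λ_i
λ_sys = 0.0000166 + 0.0000186 + 0.000000795 + 0.0000457 = 8.1695e-05 /h
MTBF = 1 / λ_sys = 12200 h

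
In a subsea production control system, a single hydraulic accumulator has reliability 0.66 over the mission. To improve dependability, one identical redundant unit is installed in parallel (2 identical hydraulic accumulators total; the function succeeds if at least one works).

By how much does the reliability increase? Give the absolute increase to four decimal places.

0.2244

R_before = 0.66
R_after = 1 − (1 − 0.66)^2 = 0.8844
ΔR = 0.8844 − 0.66 = 0.2244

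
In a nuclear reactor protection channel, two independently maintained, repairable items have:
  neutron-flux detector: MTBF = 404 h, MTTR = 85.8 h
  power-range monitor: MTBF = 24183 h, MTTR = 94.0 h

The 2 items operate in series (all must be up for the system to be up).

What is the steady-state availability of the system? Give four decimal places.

0.8216

A(neutron-flux detector) = MTBF/(MTBF+MTTR) = 404/(404+85.8) = 0.824826
A(power-range monitor) = MTBF/(MTBF+MTTR) = 24183/(24183+94.0) = 0.996128
Series availability: 0.824826 × 0.996128 = 0.8216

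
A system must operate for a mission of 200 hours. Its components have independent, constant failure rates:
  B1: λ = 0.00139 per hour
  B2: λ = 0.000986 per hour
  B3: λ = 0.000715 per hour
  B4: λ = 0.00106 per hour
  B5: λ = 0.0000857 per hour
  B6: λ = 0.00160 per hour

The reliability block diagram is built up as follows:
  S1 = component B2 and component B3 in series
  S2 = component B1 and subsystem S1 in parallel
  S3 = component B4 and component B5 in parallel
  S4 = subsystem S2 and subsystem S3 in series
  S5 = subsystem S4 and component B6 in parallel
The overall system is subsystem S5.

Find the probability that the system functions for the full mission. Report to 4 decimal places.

0.9800

R(B1) = exp(−0.00139 × 200) = 0.757297
R(B2) = exp(−0.000986 × 200) = 0.821026
R(B3) = exp(−0.000715 × 200) = 0.866754
R(B4) = exp(−0.00106 × 200) = 0.808965
R(B5) = exp(−0.0000857 × 200) = 0.983006
R(B6) = exp(−0.00160 × 200) = 0.726149
Series (B2 and B3): 0.821026 × 0.866754 = 0.711628
Parallel (B1 and [0.711628]): 1 − (1 − 0.757297)(1 − 0.711628) = 0.930011
Parallel (B4 and B5): 1 − (1 − 0.808965)(1 − 0.983006) = 0.996754
Series ([0.930011] and [0.996754]): 0.930011 × 0.996754 = 0.926992
Parallel ([0.926992] and B6): 1 − (1 − 0.926992)(1 − 0.726149) = 0.9800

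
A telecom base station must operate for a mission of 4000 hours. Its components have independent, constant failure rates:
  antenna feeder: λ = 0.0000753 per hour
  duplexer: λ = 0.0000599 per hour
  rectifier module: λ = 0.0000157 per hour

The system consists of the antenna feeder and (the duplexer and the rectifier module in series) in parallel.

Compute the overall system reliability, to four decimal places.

R(antenna feeder) = exp(−0.0000753 × 4000) = 0.739930
R(duplexer) = exp(−0.0000599 × 4000) = 0.786943
R(rectifier module) = exp(−0.0000157 × 4000) = 0.939131
Series (duplexer and rectifier module): 0.786943 × 0.939131 = 0.739043
Parallel (antenna feeder and [0.739043]): 1 − (1 − 0.739930)(1 − 0.739043) = 0.9321

0.9321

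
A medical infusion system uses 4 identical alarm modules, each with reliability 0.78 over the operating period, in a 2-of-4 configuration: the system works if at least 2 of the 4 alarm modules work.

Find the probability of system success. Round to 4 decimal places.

R = Σ_{i=2}^{4} C(4,i) p^i (1−p)^{4−i} with p = 0.78
C(4,2)·0.78^2·0.22^2 = 0.176679
C(4,3)·0.78^3·0.22^1 = 0.417606
C(4,4)·0.78^4·0.22^0 = 0.370151
Sum = 0.9644

0.9644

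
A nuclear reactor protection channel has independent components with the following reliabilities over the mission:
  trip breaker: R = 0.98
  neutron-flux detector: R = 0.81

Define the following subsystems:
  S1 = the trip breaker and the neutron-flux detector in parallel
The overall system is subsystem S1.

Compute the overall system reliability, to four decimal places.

Parallel (trip breaker and neutron-flux detector): 1 − (1 − 0.980000)(1 − 0.810000) = 0.9962

0.9962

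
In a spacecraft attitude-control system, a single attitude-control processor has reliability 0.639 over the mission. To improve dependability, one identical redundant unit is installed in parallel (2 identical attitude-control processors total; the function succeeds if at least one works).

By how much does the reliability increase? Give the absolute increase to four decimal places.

0.2307

R_before = 0.639
R_after = 1 − (1 − 0.639)^2 = 0.8697
ΔR = 0.8697 − 0.639 = 0.2307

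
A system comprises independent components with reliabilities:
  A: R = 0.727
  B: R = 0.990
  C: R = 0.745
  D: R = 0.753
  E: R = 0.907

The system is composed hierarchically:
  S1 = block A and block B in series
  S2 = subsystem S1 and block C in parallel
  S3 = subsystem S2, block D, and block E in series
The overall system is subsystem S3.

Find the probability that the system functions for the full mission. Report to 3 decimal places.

0.634

Series (A and B): 0.72700 × 0.99000 = 0.71973
Parallel ([0.71973] and C): 1 − (1 − 0.71973)(1 − 0.74500) = 0.92853
Series ([0.92853], D, and E): 0.92853 × 0.75300 × 0.90700 = 0.634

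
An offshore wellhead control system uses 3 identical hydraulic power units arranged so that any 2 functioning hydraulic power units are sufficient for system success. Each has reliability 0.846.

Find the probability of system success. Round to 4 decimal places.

R = Σ_{i=2}^{3} C(3,i) p^i (1−p)^{3−i} with p = 0.846
C(3,2)·0.846^2·0.154^1 = 0.330661
C(3,3)·0.846^3·0.154^0 = 0.605496
Sum = 0.9362

0.9362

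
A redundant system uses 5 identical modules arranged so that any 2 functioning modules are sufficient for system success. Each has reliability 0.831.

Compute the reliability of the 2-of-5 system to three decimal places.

R = Σ_{i=2}^{5} C(5,i) p^i (1−p)^{5−i} with p = 0.831
C(5,2)·0.831^2·0.169^3 = 0.03333
C(5,3)·0.831^3·0.169^2 = 0.16390
C(5,4)·0.831^4·0.169^1 = 0.40296
C(5,5)·0.831^5·0.169^0 = 0.39628
Sum = 0.996

0.996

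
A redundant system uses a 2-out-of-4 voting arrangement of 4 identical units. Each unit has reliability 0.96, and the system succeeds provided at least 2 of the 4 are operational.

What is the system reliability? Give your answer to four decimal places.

R = Σ_{i=2}^{4} C(4,i) p^i (1−p)^{4−i} with p = 0.96
C(4,2)·0.96^2·0.04^2 = 0.008847
C(4,3)·0.96^3·0.04^1 = 0.141558
C(4,4)·0.96^4·0.04^0 = 0.849347
Sum = 0.9998

0.9998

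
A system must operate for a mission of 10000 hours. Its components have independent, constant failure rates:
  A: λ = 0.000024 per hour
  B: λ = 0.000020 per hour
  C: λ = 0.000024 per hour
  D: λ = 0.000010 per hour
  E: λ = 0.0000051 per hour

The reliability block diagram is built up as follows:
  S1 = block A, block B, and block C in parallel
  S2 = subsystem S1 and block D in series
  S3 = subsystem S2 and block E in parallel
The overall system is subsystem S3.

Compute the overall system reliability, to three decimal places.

0.995

R(A) = exp(−0.000024 × 10000) = 0.78663
R(B) = exp(−0.000020 × 10000) = 0.81873
R(C) = exp(−0.000024 × 10000) = 0.78663
R(D) = exp(−0.000010 × 10000) = 0.90484
R(E) = exp(−0.0000051 × 10000) = 0.95028
Parallel (A, B, and C): 1 − (1 − 0.78663)(1 − 0.81873)(1 − 0.78663) = 0.99175
Series ([0.99175] and D): 0.99175 × 0.90484 = 0.89738
Parallel ([0.89738] and E): 1 − (1 − 0.89738)(1 − 0.95028) = 0.995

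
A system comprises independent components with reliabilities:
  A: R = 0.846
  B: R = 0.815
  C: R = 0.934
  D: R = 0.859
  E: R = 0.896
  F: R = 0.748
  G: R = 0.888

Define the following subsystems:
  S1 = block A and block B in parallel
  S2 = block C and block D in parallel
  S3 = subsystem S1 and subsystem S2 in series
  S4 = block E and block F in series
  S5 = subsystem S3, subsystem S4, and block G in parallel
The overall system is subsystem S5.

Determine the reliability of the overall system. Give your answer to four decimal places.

0.9986

Parallel (A and B): 1 − (1 − 0.846000)(1 − 0.815000) = 0.971510
Parallel (C and D): 1 − (1 − 0.934000)(1 − 0.859000) = 0.990694
Series ([0.971510] and [0.990694]): 0.971510 × 0.990694 = 0.962469
Series (E and F): 0.896000 × 0.748000 = 0.670208
Parallel ([0.962469], [0.670208], and G): 1 − (1 − 0.962469)(1 − 0.670208)(1 − 0.888000) = 0.9986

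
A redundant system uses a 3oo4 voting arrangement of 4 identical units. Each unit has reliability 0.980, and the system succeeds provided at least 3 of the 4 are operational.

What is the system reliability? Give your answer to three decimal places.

R = Σ_{i=3}^{4} C(4,i) p^i (1−p)^{4−i} with p = 0.980
C(4,3)·0.980^3·0.020^1 = 0.07530
C(4,4)·0.980^4·0.020^0 = 0.92237
Sum = 0.998

0.998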